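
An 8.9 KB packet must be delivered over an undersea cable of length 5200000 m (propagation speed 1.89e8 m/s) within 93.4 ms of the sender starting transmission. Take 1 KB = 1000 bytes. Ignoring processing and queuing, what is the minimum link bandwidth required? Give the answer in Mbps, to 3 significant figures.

L = 71200 bits.
Propagation delay = 5200000 / 189000000 = 27.5132 ms.
Transmission budget = 93.4 − 27.5132 = 65.8868 ms.
R ≥ L / t_tx = 71200 bits / 0.0658868 s = 1.08 Mbps.

1.08 Mbps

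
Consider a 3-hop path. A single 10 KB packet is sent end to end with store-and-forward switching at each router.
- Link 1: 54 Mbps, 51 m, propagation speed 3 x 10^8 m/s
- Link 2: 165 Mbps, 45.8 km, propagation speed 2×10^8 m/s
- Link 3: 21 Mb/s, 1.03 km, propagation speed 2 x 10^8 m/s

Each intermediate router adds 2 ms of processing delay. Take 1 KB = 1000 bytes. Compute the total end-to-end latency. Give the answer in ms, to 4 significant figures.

L = 80000 bits.
Transmission delays (L/R per hop): 1.48148, 0.484848, 3.80952 ms; sum = 5.77585 ms.
Propagation delays (d/s per hop): 0.00017, 0.229, 0.00515 ms; sum = 0.23432 ms.
Processing at 2 router(s): 2 × 2 ms = 4 ms.
End-to-end = 10.01 ms.

10.01 ms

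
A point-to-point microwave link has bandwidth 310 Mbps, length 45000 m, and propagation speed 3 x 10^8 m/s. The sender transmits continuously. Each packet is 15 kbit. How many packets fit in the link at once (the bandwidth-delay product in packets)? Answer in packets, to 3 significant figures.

Propagation delay = 45000 / 300000000 = 0.00015 s.
BDP = R × t_prop = 310000000 × 0.00015 = 46500 bits.
In packets of 15000 bits: 3.10 packets.

3.10 packets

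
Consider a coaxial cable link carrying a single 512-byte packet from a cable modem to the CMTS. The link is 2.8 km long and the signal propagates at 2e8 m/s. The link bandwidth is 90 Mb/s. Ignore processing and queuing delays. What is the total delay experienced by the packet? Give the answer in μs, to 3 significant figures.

59.5 μs

L = 512 × 8 = 4096 bits.
Transmission delay = L/R = 4096 / 90000000 = 45.5111 μs.
Propagation delay = d/s = 2800 m / 200000000 m/s = 14 μs.
Total = 59.5 μs.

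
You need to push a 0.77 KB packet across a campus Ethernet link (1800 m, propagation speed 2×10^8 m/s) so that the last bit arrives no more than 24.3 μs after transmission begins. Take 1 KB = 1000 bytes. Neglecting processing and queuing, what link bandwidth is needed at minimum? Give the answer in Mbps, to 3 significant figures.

403 Mbps

L = 6160 bits.
Propagation delay = 1800 / 200000000 = 9 μs.
Transmission budget = 24.3 − 9 = 15.3 μs.
R ≥ L / t_tx = 6160 bits / 1.53e-05 s = 403 Mbps.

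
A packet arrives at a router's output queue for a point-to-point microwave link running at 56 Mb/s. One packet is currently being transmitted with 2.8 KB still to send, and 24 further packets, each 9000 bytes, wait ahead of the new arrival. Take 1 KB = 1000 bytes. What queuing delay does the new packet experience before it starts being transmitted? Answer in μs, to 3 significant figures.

31300 μs

Each queued packet: L/R = 72000/56000000 = 1285.71 μs.
24 queued → 30857.1 μs.
Plus remaining 22400 bits of current packet: 400 μs.
Queuing delay = 31300 μs.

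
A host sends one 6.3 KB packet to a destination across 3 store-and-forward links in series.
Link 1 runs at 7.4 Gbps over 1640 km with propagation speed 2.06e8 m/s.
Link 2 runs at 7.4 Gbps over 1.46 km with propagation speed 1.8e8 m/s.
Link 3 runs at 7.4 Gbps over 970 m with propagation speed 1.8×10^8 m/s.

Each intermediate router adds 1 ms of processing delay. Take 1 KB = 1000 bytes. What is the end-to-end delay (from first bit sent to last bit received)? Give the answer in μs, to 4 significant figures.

9995 μs

L = 50400 bits.
Transmission delay per hop = L/R = 50400/7400000000 = 6.81081 μs; 3 hops → 20.4324 μs.
Propagation delays (d/s per hop): 7961.17, 8.11111, 5.38889 μs; sum = 7974.67 μs.
Processing at 2 router(s): 2 × 1 ms = 2000 μs.
End-to-end = 9995 μs.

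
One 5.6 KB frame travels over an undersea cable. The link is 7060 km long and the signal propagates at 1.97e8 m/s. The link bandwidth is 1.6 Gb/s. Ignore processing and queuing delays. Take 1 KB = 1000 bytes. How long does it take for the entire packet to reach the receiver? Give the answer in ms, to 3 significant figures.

L = 44800 bits.
Transmission delay = L/R = 44800 / 1600000000 = 0.028 ms.
Propagation delay = d/s = 7060000 m / 197000000 m/s = 35.8376 ms.
Total = 35.9 ms.

35.9 ms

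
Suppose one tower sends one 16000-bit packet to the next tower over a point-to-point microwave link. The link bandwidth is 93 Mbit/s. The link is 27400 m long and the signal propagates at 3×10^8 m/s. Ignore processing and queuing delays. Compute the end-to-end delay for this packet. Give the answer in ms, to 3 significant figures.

0.263 ms

Transmission delay = L/R = 16000 / 93000000 = 0.172043 ms.
Propagation delay = d/s = 27400 m / 300000000 m/s = 0.0913333 ms.
Total = 0.263 ms.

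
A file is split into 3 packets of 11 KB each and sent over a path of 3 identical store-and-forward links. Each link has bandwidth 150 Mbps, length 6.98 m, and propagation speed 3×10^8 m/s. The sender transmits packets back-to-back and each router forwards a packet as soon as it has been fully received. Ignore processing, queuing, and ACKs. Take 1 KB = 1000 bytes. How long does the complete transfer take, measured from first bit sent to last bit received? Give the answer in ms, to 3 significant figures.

2.93 ms

Per-hop transmission t_tx = L/R = 88000/150000000 = 0.586667 ms.
Per-hop propagation t_prop = 6.98/300000000 = 2.32667e-05 ms.
Pipeline fill: first packet needs 3·t_tx to clear all hops; remaining 2 packets each add one t_tx.
Total = (3+3-1)·t_tx + 3·t_prop = 5·0.586667 + 3·2.32667e-05 = 2.93 ms.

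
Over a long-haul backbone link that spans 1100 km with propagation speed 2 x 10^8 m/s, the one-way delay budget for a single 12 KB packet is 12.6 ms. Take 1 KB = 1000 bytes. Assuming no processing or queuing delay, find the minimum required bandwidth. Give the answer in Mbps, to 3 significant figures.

L = 96000 bits.
Propagation delay = 1100000 / 200000000 = 5.5 ms.
Transmission budget = 12.6 − 5.5 = 7.1 ms.
R ≥ L / t_tx = 96000 bits / 0.0071 s = 13.5 Mbps.

13.5 Mbps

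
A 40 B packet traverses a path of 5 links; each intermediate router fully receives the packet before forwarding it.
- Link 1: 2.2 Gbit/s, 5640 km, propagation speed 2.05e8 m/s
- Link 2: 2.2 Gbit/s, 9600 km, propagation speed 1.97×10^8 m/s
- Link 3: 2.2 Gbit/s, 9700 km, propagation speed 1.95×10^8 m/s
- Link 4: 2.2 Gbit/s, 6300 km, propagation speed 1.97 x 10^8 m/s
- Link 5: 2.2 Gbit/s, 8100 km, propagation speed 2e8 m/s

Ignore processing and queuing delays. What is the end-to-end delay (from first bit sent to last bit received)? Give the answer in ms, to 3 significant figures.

L = 40 × 8 = 320 bits.
Transmission delay per hop = L/R = 320/2200000000 = 0.000145455 ms; 5 hops → 0.000727273 ms.
Propagation delays (d/s per hop): 27.5122, 48.731, 49.7436, 31.9797, 40.5 ms; sum = 198.466 ms.
End-to-end = 198 ms.

198 ms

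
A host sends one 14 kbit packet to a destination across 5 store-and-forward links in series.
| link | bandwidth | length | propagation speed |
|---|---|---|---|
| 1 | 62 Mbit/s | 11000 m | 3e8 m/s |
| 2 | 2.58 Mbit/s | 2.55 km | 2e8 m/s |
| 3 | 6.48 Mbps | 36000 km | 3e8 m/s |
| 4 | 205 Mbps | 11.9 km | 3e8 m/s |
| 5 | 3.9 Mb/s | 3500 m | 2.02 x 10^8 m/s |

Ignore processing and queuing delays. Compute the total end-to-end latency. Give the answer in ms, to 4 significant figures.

131.6 ms

L = 14000 bits.
Transmission delays (L/R per hop): 0.225806, 5.42636, 2.16049, 0.0682927, 3.58974 ms; sum = 11.4707 ms.
Propagation delays (d/s per hop): 0.0366667, 0.01275, 120, 0.0396667, 0.0173267 ms; sum = 120.106 ms.
End-to-end = 131.6 ms.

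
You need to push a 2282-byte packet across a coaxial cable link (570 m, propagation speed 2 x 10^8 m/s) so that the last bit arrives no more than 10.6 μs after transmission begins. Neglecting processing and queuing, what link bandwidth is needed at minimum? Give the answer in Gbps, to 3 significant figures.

2.36 Gbps

L = 18256 bits.
Propagation delay = 570 / 200000000 = 2.85 μs.
Transmission budget = 10.6 − 2.85 = 7.75 μs.
R ≥ L / t_tx = 18256 bits / 7.75e-06 s = 2.36 Gbps.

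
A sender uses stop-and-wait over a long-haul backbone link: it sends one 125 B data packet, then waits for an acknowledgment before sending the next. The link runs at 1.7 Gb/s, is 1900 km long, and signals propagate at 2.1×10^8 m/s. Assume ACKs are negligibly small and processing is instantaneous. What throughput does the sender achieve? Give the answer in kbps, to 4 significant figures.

55.26 kbps

t_tx = L/R = 1000/1700000000 = 5.88235e-07 s.
t_prop = 1900000/210000000 = 0.00904762 s; RTT = 0.0180952 s.
Cycle = t_tx + RTT = 0.0180958 s.
Throughput = L / cycle = 1000 / 0.0180958 = 55.26 kbps.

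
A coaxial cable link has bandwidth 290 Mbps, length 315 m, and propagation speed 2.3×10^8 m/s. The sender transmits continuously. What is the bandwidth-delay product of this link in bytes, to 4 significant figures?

49.65 bytes

Propagation delay = 315 / 2.3e+08 = 1.36957e-06 s.
BDP = R × t_prop = 290000000 × 1.36957e-06 = 397.174 bits.
In bytes: 397.174/8 = 49.65 bytes.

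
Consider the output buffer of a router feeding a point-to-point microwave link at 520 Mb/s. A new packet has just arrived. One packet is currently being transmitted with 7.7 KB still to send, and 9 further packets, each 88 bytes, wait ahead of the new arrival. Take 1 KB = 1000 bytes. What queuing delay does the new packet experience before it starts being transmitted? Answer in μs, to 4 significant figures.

Each queued packet: L/R = 704/520000000 = 1.35385 μs.
9 queued → 12.1846 μs.
Plus remaining 61600 bits of current packet: 118.462 μs.
Queuing delay = 130.6 μs.

130.6 μs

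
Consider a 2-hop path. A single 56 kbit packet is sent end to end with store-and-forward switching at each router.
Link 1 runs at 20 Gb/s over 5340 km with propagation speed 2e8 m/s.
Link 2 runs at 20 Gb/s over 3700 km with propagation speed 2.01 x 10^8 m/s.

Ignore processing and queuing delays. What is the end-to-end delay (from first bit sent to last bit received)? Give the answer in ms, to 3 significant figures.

L = 56000 bits.
Transmission delay per hop = L/R = 56000/20000000000 = 0.0028 ms; 2 hops → 0.0056 ms.
Propagation delays (d/s per hop): 26.7, 18.408 ms; sum = 45.108 ms.
End-to-end = 45.1 ms.

45.1 ms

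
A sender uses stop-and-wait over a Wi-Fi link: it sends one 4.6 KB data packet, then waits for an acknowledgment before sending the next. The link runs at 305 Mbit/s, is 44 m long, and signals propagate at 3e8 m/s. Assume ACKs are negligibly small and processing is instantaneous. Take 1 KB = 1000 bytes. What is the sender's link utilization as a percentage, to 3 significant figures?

99.8 %

t_tx = L/R = 36800/305000000 = 0.000120656 s.
t_prop = 44/300000000 = 1.46667e-07 s; RTT = 2.93333e-07 s.
Cycle = t_tx + RTT = 0.000120949 s.
Utilization = t_tx / cycle = 0.000120656/0.000120949 = 99.8 %.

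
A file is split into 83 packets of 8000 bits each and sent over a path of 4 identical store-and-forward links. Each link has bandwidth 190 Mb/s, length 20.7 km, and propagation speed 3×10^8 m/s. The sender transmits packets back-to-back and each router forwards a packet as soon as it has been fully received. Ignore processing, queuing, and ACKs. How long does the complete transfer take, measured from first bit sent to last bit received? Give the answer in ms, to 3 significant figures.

Per-hop transmission t_tx = L/R = 8000/190000000 = 0.0421053 ms.
Per-hop propagation t_prop = 20700/300000000 = 0.069 ms.
Pipeline fill: first packet needs 4·t_tx to clear all hops; remaining 82 packets each add one t_tx.
Total = (4+83-1)·t_tx + 4·t_prop = 86·0.0421053 + 4·0.069 = 3.90 ms.

3.90 ms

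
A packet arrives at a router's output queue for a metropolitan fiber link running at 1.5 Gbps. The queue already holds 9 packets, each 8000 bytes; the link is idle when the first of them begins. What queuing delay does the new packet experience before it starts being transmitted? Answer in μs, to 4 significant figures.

384.0 μs

Each queued packet: L/R = 64000/1500000000 = 42.6667 μs.
9 queued → 384 μs.
Queuing delay = 384.0 μs.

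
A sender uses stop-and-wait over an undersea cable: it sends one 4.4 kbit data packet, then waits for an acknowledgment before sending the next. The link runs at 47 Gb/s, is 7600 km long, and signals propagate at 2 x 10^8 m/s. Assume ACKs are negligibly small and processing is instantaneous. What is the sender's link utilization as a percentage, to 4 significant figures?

t_tx = L/R = 4400/47000000000 = 9.3617e-08 s.
t_prop = 7600000/200000000 = 0.038 s; RTT = 0.076 s.
Cycle = t_tx + RTT = 0.0760001 s.
Utilization = t_tx / cycle = 9.3617e-08/0.0760001 = 0.0001232 %.

0.0001232 %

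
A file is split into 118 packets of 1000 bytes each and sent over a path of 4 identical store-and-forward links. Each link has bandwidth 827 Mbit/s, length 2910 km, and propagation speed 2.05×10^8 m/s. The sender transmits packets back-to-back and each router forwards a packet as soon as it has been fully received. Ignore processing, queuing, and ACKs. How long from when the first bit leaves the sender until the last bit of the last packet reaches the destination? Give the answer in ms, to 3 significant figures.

58.0 ms

Per-hop transmission t_tx = L/R = 8000/827000000 = 0.00967352 ms.
Per-hop propagation t_prop = 2910000/2.05e+08 = 14.1951 ms.
Pipeline fill: first packet needs 4·t_tx to clear all hops; remaining 117 packets each add one t_tx.
Total = (4+118-1)·t_tx + 4·t_prop = 121·0.00967352 + 4·14.1951 = 58.0 ms.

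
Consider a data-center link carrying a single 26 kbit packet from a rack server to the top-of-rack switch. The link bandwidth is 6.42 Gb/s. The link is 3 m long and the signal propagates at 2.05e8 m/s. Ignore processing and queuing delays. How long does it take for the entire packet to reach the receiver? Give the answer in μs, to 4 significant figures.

L = 26000 bits.
Transmission delay = L/R = 26000 / 6420000000 = 4.04984 μs.
Propagation delay = d/s = 3 m / 2.05e+08 m/s = 0.0146341 μs.
Total = 4.064 μs.

4.064 μs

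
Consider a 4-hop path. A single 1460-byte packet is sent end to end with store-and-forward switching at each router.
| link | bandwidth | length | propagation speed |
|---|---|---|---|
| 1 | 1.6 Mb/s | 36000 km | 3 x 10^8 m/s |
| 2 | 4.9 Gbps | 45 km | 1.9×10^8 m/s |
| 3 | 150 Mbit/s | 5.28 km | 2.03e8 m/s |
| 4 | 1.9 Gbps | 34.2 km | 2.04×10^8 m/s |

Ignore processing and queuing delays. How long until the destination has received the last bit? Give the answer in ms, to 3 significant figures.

128 ms

L = 1460 × 8 = 11680 bits.
Transmission delays (L/R per hop): 7.3, 0.00238367, 0.0778667, 0.00614737 ms; sum = 7.3864 ms.
Propagation delays (d/s per hop): 120, 0.236842, 0.0260099, 0.167647 ms; sum = 120.43 ms.
End-to-end = 128 ms.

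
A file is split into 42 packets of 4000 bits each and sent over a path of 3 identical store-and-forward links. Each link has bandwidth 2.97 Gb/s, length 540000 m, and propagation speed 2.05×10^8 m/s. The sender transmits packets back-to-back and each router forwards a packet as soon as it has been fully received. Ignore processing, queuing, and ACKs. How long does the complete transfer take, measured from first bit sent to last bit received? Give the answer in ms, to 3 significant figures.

7.96 ms

Per-hop transmission t_tx = L/R = 4000/2970000000 = 0.0013468 ms.
Per-hop propagation t_prop = 540000/2.05e+08 = 2.63415 ms.
Pipeline fill: first packet needs 3·t_tx to clear all hops; remaining 41 packets each add one t_tx.
Total = (3+42-1)·t_tx + 3·t_prop = 44·0.0013468 + 3·2.63415 = 7.96 ms.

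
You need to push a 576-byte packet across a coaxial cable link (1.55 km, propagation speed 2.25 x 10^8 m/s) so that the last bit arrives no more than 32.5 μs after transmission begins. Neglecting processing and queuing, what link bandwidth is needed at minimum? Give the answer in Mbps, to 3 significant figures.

180 Mbps

L = 4608 bits.
Propagation delay = 1550 / 225000000 = 6.88889 μs.
Transmission budget = 32.5 − 6.88889 = 25.6111 μs.
R ≥ L / t_tx = 4608 bits / 2.56111e-05 s = 180 Mbps.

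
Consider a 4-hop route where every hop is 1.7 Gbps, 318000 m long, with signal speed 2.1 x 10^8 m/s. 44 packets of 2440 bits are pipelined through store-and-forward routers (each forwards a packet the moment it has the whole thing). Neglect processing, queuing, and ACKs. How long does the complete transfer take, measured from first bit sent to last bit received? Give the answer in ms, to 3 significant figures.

Per-hop transmission t_tx = L/R = 2440/1700000000 = 0.00143529 ms.
Per-hop propagation t_prop = 318000/210000000 = 1.51429 ms.
Pipeline fill: first packet needs 4·t_tx to clear all hops; remaining 43 packets each add one t_tx.
Total = (4+44-1)·t_tx + 4·t_prop = 47·0.00143529 + 4·1.51429 = 6.12 ms.

6.12 ms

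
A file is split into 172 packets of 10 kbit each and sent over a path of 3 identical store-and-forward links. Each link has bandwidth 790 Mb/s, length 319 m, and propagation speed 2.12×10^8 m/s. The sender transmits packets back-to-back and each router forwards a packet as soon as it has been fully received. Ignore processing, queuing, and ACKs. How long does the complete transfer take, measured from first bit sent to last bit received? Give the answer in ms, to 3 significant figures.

Per-hop transmission t_tx = L/R = 10000/790000000 = 0.0126582 ms.
Per-hop propagation t_prop = 319/212000000 = 0.00150472 ms.
Pipeline fill: first packet needs 3·t_tx to clear all hops; remaining 171 packets each add one t_tx.
Total = (3+172-1)·t_tx + 3·t_prop = 174·0.0126582 + 3·0.00150472 = 2.21 ms.

2.21 ms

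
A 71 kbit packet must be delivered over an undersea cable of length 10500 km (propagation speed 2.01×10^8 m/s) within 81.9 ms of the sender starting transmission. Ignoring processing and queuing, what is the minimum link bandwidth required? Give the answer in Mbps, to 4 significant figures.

Propagation delay = 10500000 / 2.01e+08 = 52.2388 ms.
Transmission budget = 81.9 − 52.2388 = 29.6612 ms.
R ≥ L / t_tx = 71000 bits / 0.0296612 s = 2.394 Mbps.

2.394 Mbps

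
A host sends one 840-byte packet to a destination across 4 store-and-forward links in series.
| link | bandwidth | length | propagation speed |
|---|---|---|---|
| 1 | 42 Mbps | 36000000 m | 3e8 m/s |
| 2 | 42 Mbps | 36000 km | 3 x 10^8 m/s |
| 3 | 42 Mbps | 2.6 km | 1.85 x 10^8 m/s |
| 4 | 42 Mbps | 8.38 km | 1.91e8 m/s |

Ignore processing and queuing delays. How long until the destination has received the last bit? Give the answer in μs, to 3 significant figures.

241000 μs

L = 840 × 8 = 6720 bits.
Transmission delay per hop = L/R = 6720/42000000 = 160 μs; 4 hops → 640 μs.
Propagation delays (d/s per hop): 120000, 120000, 14.0541, 43.8743 μs; sum = 240058 μs.
End-to-end = 241000 μs.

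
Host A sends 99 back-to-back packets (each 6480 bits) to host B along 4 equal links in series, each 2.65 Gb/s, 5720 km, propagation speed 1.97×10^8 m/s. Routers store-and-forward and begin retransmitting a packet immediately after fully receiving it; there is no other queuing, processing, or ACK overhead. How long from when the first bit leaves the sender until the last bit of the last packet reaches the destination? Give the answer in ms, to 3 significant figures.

116 ms

Per-hop transmission t_tx = L/R = 6480/2650000000 = 0.00244528 ms.
Per-hop propagation t_prop = 5720000/197000000 = 29.0355 ms.
Pipeline fill: first packet needs 4·t_tx to clear all hops; remaining 98 packets each add one t_tx.
Total = (4+99-1)·t_tx + 4·t_prop = 102·0.00244528 + 4·29.0355 = 116 ms.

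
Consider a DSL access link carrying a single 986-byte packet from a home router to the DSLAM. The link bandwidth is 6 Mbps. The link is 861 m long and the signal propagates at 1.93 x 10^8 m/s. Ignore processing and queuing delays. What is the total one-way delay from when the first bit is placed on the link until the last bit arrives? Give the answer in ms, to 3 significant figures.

L = 986 × 8 = 7888 bits.
Transmission delay = L/R = 7888 / 6000000 = 1.31467 ms.
Propagation delay = d/s = 861 m / 193000000 m/s = 0.00446114 ms.
Total = 1.32 ms.

1.32 ms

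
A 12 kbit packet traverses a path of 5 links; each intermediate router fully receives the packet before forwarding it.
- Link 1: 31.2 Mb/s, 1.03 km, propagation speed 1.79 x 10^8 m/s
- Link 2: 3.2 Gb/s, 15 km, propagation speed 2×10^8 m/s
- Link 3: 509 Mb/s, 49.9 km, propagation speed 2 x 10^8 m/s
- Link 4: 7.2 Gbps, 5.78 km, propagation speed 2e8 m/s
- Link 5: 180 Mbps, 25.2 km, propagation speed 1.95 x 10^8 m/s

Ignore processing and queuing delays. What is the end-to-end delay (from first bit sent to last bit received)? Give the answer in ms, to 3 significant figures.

0.969 ms

L = 12000 bits.
Transmission delays (L/R per hop): 0.384615, 0.00375, 0.0235756, 0.00166667, 0.0666667 ms; sum = 0.480274 ms.
Propagation delays (d/s per hop): 0.00575419, 0.075, 0.2495, 0.0289, 0.129231 ms; sum = 0.488385 ms.
End-to-end = 0.969 ms.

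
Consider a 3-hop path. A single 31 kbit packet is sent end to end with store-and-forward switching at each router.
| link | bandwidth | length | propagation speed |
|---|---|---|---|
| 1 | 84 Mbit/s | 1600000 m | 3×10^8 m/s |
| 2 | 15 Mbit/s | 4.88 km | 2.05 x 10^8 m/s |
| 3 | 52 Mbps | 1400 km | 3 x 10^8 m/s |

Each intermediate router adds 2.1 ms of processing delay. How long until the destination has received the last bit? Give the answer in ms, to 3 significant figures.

17.3 ms

L = 31000 bits.
Transmission delays (L/R per hop): 0.369048, 2.06667, 0.596154 ms; sum = 3.03187 ms.
Propagation delays (d/s per hop): 5.33333, 0.0238049, 4.66667 ms; sum = 10.0238 ms.
Processing at 2 router(s): 2 × 2.1 ms = 4.2 ms.
End-to-end = 17.3 ms.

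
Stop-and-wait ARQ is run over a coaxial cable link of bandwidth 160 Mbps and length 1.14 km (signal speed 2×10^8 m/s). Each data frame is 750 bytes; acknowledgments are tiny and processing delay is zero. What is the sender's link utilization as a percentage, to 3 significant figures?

t_tx = L/R = 6000/160000000 = 3.75e-05 s.
t_prop = 1140/200000000 = 5.7e-06 s; RTT = 1.14e-05 s.
Cycle = t_tx + RTT = 4.89e-05 s.
Utilization = t_tx / cycle = 3.75e-05/4.89e-05 = 76.7 %.

76.7 %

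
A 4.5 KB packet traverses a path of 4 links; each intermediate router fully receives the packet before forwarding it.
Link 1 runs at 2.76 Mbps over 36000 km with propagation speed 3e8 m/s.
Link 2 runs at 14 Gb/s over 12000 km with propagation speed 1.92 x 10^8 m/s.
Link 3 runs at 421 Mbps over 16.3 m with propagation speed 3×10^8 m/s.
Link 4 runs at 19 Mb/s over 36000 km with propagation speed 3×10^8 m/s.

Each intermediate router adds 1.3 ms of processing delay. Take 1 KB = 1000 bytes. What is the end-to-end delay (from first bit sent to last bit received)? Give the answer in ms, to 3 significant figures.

L = 36000 bits.
Transmission delays (L/R per hop): 13.0435, 0.00257143, 0.0855107, 1.89474 ms; sum = 15.0263 ms.
Propagation delays (d/s per hop): 120, 62.5, 5.43333e-05, 120 ms; sum = 302.5 ms.
Processing at 3 router(s): 3 × 1.3 ms = 3.9 ms.
End-to-end = 321 ms.

321 ms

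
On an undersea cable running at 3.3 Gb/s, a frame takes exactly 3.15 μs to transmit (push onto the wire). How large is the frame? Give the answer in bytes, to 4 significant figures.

L = R × t_tx = 3300000000 b/s × 3.15e-06 s = 10395 bits.
In bytes: 10395 / 8 = 1299 bytes.

1299 bytes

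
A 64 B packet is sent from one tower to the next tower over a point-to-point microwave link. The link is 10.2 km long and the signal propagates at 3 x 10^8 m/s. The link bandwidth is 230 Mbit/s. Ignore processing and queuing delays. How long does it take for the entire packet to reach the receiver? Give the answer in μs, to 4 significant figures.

L = 64 × 8 = 512 bits.
Transmission delay = L/R = 512 / 230000000 = 2.22609 μs.
Propagation delay = d/s = 10200 m / 300000000 m/s = 34 μs.
Total = 36.23 μs.

36.23 μs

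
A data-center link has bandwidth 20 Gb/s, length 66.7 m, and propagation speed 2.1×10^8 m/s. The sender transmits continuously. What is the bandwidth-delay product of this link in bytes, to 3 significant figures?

Propagation delay = 66.7 / 210000000 = 3.17619e-07 s.
BDP = R × t_prop = 20000000000 × 3.17619e-07 = 6352.38 bits.
In bytes: 6352.38/8 = 794 bytes.

794 bytes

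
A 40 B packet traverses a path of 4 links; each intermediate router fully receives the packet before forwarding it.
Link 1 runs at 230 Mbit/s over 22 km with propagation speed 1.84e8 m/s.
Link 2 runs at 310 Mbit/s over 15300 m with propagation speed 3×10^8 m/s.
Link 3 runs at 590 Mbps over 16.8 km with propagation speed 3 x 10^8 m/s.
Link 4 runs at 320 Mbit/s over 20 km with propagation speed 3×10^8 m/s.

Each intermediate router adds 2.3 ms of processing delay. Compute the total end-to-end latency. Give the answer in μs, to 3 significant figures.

7200 μs

L = 40 × 8 = 320 bits.
Transmission delays (L/R per hop): 1.3913, 1.03226, 0.542373, 1 μs; sum = 3.96594 μs.
Propagation delays (d/s per hop): 119.565, 51, 56, 66.6667 μs; sum = 293.232 μs.
Processing at 3 router(s): 3 × 2.3 ms = 6900 μs.
End-to-end = 7200 μs.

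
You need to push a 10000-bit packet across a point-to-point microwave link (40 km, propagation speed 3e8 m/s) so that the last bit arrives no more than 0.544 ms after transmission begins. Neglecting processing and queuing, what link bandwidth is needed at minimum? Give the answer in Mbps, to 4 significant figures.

Propagation delay = 40000 / 300000000 = 0.133333 ms.
Transmission budget = 0.544 − 0.133333 = 0.410667 ms.
R ≥ L / t_tx = 10000 bits / 0.000410667 s = 24.35 Mbps.

24.35 Mbps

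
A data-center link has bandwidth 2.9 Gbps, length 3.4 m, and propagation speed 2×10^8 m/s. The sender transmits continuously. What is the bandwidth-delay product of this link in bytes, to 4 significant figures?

Propagation delay = 3.4 / 200000000 = 1.7e-08 s.
BDP = R × t_prop = 2900000000 × 1.7e-08 = 49.3 bits.
In bytes: 49.3/8 = 6.163 bytes.

6.163 bytes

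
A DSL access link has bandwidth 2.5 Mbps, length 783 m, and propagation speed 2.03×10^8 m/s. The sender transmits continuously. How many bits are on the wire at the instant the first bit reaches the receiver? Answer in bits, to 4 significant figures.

9.643 bits

Propagation delay = 783 / 2.03e+08 = 3.85714e-06 s.
BDP = R × t_prop = 2500000 × 3.85714e-06 = 9.64286 bits.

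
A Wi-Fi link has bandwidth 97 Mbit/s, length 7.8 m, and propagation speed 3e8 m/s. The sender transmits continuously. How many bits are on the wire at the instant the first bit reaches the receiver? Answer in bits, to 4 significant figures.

Propagation delay = 7.8 / 300000000 = 2.6e-08 s.
BDP = R × t_prop = 97000000 × 2.6e-08 = 2.522 bits.

2.522 bits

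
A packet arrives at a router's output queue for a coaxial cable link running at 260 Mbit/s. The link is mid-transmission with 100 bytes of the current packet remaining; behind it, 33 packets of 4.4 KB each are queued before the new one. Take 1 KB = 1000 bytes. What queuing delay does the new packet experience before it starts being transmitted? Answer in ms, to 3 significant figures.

4.47 ms

Each queued packet: L/R = 35200/260000000 = 0.135385 ms.
33 queued → 4.46769 ms.
Plus remaining 800 bits of current packet: 0.00307692 ms.
Queuing delay = 4.47 ms.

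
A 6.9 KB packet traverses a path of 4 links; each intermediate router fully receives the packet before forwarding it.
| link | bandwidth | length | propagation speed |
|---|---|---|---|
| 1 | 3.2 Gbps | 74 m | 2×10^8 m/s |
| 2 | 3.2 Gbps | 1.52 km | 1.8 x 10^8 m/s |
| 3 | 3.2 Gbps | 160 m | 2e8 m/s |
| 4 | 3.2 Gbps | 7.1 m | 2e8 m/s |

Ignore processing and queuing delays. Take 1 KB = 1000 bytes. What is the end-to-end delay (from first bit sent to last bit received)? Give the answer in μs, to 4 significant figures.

L = 55200 bits.
Transmission delay per hop = L/R = 55200/3200000000 = 17.25 μs; 4 hops → 69 μs.
Propagation delays (d/s per hop): 0.37, 8.44444, 0.8, 0.0355 μs; sum = 9.64994 μs.
End-to-end = 78.65 μs.

78.65 μs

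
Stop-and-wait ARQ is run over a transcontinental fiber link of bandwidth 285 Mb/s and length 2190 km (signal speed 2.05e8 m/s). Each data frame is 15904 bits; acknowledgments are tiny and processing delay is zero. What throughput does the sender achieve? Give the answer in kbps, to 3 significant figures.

742 kbps

t_tx = L/R = 15904/285000000 = 5.58035e-05 s.
t_prop = 2190000/2.05e+08 = 0.0106829 s; RTT = 0.0213659 s.
Cycle = t_tx + RTT = 0.0214217 s.
Throughput = L / cycle = 15904 / 0.0214217 = 742 kbps.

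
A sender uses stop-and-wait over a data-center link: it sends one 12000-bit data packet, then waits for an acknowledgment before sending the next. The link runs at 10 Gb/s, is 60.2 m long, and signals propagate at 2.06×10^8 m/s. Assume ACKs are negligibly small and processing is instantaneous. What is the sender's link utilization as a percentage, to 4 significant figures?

67.25 %

t_tx = L/R = 12000/10000000000 = 1.2e-06 s.
t_prop = 60.2/206000000 = 2.92233e-07 s; RTT = 5.84466e-07 s.
Cycle = t_tx + RTT = 1.78447e-06 s.
Utilization = t_tx / cycle = 1.2e-06/1.78447e-06 = 67.25 %.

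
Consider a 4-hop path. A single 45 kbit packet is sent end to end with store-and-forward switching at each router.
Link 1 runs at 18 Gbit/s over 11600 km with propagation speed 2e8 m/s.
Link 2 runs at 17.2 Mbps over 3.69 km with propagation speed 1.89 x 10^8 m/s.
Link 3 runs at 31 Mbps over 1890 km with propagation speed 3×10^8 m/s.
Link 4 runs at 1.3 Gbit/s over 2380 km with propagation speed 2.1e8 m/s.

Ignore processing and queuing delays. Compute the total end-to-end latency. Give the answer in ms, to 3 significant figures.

79.8 ms

L = 45000 bits.
Transmission delays (L/R per hop): 0.0025, 2.61628, 1.45161, 0.0346154 ms; sum = 4.10501 ms.
Propagation delays (d/s per hop): 58, 0.0195238, 6.3, 11.3333 ms; sum = 75.6529 ms.
End-to-end = 79.8 ms.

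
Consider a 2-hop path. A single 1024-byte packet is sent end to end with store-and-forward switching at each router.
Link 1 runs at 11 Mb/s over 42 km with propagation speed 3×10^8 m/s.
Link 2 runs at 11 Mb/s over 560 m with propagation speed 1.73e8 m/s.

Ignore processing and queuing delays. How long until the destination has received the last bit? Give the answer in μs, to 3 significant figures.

L = 1024 × 8 = 8192 bits.
Transmission delay per hop = L/R = 8192/11000000 = 744.727 μs; 2 hops → 1489.45 μs.
Propagation delays (d/s per hop): 140, 3.23699 μs; sum = 143.237 μs.
End-to-end = 1630 μs.

1630 μs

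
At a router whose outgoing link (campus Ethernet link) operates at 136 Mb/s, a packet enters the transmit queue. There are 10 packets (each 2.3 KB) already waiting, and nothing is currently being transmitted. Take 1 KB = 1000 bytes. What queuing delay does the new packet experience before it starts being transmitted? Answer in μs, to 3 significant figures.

Each queued packet: L/R = 18400/136000000 = 135.294 μs.
10 queued → 1352.94 μs.
Queuing delay = 1350 μs.

1350 μs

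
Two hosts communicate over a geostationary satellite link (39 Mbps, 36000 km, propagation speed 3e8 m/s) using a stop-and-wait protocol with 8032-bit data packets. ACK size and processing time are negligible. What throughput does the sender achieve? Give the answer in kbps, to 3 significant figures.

t_tx = L/R = 8032/39000000 = 0.000205949 s.
t_prop = 36000000/300000000 = 0.12 s; RTT = 0.24 s.
Cycle = t_tx + RTT = 0.240206 s.
Throughput = L / cycle = 8032 / 0.240206 = 33.4 kbps.

33.4 kbps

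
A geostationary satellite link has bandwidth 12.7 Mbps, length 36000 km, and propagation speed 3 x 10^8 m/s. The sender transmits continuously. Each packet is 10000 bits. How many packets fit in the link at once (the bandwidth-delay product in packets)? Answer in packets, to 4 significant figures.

152.4 packets

Propagation delay = 36000000 / 300000000 = 0.12 s.
BDP = R × t_prop = 12700000 × 0.12 = 1524000 bits.
In packets of 10000 bits: 152.4 packets.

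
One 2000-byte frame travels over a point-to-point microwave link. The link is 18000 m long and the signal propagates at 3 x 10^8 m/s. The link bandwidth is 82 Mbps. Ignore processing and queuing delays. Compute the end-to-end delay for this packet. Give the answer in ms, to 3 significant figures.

L = 2000 × 8 = 16000 bits.
Transmission delay = L/R = 16000 / 82000000 = 0.195122 ms.
Propagation delay = d/s = 18000 m / 300000000 m/s = 0.06 ms.
Total = 0.255 ms.

0.255 ms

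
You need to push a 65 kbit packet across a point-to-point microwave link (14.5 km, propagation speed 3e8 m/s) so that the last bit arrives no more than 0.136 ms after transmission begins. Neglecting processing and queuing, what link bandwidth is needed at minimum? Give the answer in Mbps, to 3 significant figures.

741 Mbps

Propagation delay = 14500 / 300000000 = 0.0483333 ms.
Transmission budget = 0.136 − 0.0483333 = 0.0876667 ms.
R ≥ L / t_tx = 65000 bits / 8.76667e-05 s = 741 Mbps.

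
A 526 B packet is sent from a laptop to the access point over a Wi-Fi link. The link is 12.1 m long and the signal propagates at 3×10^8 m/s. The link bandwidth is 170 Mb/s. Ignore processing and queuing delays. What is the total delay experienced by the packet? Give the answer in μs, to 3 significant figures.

24.8 μs

L = 526 × 8 = 4208 bits.
Transmission delay = L/R = 4208 / 170000000 = 24.7529 μs.
Propagation delay = d/s = 12.1 m / 300000000 m/s = 0.0403333 μs.
Total = 24.8 μs.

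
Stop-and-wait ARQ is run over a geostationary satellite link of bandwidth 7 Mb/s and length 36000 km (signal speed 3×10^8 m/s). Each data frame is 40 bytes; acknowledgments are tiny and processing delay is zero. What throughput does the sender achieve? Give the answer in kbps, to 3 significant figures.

1.33 kbps

t_tx = L/R = 320/7000000 = 4.57143e-05 s.
t_prop = 36000000/300000000 = 0.12 s; RTT = 0.24 s.
Cycle = t_tx + RTT = 0.240046 s.
Throughput = L / cycle = 320 / 0.240046 = 1.33 kbps.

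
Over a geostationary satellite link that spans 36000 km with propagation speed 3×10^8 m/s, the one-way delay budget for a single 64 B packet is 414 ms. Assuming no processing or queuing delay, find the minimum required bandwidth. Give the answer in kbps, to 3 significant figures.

1.74 kbps

L = 512 bits.
Propagation delay = 36000000 / 300000000 = 120 ms.
Transmission budget = 414 − 120 = 294 ms.
R ≥ L / t_tx = 512 bits / 0.294 s = 1.74 kbps.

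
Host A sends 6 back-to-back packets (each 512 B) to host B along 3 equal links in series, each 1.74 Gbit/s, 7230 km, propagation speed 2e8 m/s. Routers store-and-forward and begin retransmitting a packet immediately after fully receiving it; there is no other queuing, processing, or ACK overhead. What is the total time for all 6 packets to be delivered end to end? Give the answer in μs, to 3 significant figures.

108000 μs

Per-hop transmission t_tx = L/R = 4096/1740000000 = 2.35402 μs.
Per-hop propagation t_prop = 7230000/200000000 = 36150 μs.
Pipeline fill: first packet needs 3·t_tx to clear all hops; remaining 5 packets each add one t_tx.
Total = (3+6-1)·t_tx + 3·t_prop = 8·2.35402 + 3·36150 = 108000 μs.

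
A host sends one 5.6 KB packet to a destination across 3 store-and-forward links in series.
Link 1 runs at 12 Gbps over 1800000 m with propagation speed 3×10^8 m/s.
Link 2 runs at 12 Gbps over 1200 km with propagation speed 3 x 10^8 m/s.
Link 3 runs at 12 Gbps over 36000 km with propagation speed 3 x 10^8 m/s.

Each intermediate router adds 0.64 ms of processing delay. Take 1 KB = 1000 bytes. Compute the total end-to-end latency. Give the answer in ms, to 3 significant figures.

131 ms

L = 44800 bits.
Transmission delay per hop = L/R = 44800/12000000000 = 0.00373333 ms; 3 hops → 0.0112 ms.
Propagation delays (d/s per hop): 6, 4, 120 ms; sum = 130 ms.
Processing at 2 router(s): 2 × 0.64 ms = 1.28 ms.
End-to-end = 131 ms.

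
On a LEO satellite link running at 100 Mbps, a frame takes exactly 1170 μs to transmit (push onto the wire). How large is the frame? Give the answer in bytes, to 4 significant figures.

L = R × t_tx = 100000000 b/s × 0.00117 s = 117000 bits.
In bytes: 117000 / 8 = 14630 bytes.

14630 bytes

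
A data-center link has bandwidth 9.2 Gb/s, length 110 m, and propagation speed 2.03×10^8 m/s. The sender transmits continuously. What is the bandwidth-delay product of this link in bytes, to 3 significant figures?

623 bytes

Propagation delay = 110 / 2.03e+08 = 5.41872e-07 s.
BDP = R × t_prop = 9200000000 × 5.41872e-07 = 4985.22 bits.
In bytes: 4985.22/8 = 623 bytes.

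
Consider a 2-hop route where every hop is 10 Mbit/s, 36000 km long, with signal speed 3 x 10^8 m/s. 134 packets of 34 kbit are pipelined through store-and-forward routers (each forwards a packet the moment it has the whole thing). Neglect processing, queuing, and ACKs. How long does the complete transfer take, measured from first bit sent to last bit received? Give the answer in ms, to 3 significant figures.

699 ms

Per-hop transmission t_tx = L/R = 34000/10000000 = 3.4 ms.
Per-hop propagation t_prop = 36000000/300000000 = 120 ms.
Pipeline fill: first packet needs 2·t_tx to clear all hops; remaining 133 packets each add one t_tx.
Total = (2+134-1)·t_tx + 2·t_prop = 135·3.4 + 2·120 = 699 ms.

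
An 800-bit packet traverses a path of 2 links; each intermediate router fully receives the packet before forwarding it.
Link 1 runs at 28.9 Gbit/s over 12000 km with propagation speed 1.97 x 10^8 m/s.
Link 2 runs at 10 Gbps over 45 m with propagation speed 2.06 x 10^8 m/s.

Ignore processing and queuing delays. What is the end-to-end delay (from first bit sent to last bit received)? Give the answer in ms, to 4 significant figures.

60.91 ms

Transmission delays (L/R per hop): 2.76817e-05, 8e-05 ms; sum = 0.000107682 ms.
Propagation delays (d/s per hop): 60.9137, 0.000218447 ms; sum = 60.9139 ms.
End-to-end = 60.91 ms.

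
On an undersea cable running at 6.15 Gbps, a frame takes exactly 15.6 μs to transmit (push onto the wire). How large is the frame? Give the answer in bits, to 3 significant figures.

95900 bits

L = R × t_tx = 6150000000 b/s × 1.56e-05 s = 95940 bits.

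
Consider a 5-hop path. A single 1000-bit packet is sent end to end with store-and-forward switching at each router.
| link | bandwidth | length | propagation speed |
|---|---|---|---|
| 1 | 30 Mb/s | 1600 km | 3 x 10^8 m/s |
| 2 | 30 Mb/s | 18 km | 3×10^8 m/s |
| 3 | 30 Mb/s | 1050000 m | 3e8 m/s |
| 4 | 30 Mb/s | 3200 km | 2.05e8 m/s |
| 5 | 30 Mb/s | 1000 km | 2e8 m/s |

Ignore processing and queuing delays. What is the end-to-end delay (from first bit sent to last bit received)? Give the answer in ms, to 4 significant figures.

29.67 ms

Transmission delay per hop = L/R = 1000/30000000 = 0.0333333 ms; 5 hops → 0.166667 ms.
Propagation delays (d/s per hop): 5.33333, 0.06, 3.5, 15.6098, 5 ms; sum = 29.5031 ms.
End-to-end = 29.67 ms.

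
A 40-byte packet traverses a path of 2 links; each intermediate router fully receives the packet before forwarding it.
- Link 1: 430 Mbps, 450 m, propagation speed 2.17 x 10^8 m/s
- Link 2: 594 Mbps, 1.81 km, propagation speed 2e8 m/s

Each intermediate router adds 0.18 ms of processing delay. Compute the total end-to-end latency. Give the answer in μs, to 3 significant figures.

L = 40 × 8 = 320 bits.
Transmission delays (L/R per hop): 0.744186, 0.538721 μs; sum = 1.28291 μs.
Propagation delays (d/s per hop): 2.07373, 9.05 μs; sum = 11.1237 μs.
Processing at 1 router(s): 1 × 0.18 ms = 180 μs.
End-to-end = 192 μs.

192 μs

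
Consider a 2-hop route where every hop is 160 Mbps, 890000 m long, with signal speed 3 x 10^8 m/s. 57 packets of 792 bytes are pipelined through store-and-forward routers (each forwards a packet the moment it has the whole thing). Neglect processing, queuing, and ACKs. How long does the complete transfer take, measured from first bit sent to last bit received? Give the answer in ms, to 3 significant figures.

Per-hop transmission t_tx = L/R = 6336/160000000 = 0.0396 ms.
Per-hop propagation t_prop = 890000/300000000 = 2.96667 ms.
Pipeline fill: first packet needs 2·t_tx to clear all hops; remaining 56 packets each add one t_tx.
Total = (2+57-1)·t_tx + 2·t_prop = 58·0.0396 + 2·2.96667 = 8.23 ms.

8.23 ms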